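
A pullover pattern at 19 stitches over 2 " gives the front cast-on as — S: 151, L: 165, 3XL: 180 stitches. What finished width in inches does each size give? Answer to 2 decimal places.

19/2 = 9.5 sts per in.
S: 151 / 9.5 = 15.895 → 15.89 in.
L: 165 / 9.5 = 17.368 → 17.37 in.
3XL: 180 / 9.5 = 18.947 → 18.95 in.

S 15.89 inches; L 17.37 inches; 3XL 18.95 inches.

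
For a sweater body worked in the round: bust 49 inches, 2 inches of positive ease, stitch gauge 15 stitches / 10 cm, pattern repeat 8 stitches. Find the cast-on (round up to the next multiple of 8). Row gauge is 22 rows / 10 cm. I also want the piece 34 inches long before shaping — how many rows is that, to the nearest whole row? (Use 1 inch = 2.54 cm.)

Finished = 49 + 2 = 51 inches.
51 inches × 2.54 = 129.54 cm.
15/10 = 1.5 sts per cm; 129.54 × 1.5 = 194.31 sts.
Next multiple of 8 → 200.
34 inches = 86.36 cm; × 2.2 = 189.99 → 190 rows.

Cast on 200 stitches; work 190 rows.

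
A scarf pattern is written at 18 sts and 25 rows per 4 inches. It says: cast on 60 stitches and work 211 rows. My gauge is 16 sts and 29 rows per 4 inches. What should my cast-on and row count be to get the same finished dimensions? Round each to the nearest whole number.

Cast on 53 stitches; work 245 rows.

Stitches: 60 × 16/18 = 53.33 → 53.
Rows: 211 × 29/25 = 244.76 → 245.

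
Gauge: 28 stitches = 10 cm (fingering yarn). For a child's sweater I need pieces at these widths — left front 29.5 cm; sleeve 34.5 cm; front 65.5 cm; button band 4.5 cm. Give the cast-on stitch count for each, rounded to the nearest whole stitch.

left front 83; sleeve 97; front 183; button band 13.

Rate = 28/10 = 2.8 sts per cm.
left front: 29.5 × 2.8 = 82.60 → 83.
sleeve: 34.5 × 2.8 = 96.60 → 97.
front: 65.5 × 2.8 = 183.40 → 183.
button band: 4.5 × 2.8 = 12.60 → 13.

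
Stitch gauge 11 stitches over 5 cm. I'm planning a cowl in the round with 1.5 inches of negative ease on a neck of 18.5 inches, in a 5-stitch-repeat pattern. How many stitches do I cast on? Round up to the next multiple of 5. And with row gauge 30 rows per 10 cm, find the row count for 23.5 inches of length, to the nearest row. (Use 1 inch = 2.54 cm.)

Finished = 18.5 − 1.5 = 17 inches.
17 inches × 2.54 = 43.18 cm.
11/5 = 2.2 sts per cm; 43.18 × 2.2 = 95.00 sts.
Next multiple of 5 → 95.
23.5 inches = 59.69 cm; × 3 = 179.07 → 179 rows.

Cast on 95 stitches; work 179 rows.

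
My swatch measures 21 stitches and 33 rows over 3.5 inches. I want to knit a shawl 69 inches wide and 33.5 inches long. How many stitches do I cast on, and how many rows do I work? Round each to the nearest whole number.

Cast on 414 stitches and work 316 rows.

Stitch gauge = 21/3.5 = 6 sts/in; 69 × 6 = 414.00 → 414 sts.
Row gauge = 33/3.5 = 9.429 rows/in; 33.5 × 9.429 = 315.86 → 316 rows.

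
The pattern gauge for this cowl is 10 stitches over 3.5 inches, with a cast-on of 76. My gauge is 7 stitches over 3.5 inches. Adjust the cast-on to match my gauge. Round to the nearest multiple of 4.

Scale factor = 7 / 10 = 0.700.
76 × 7 / 10 = 53.20 sts.
→ 52 sts.

52 stitches.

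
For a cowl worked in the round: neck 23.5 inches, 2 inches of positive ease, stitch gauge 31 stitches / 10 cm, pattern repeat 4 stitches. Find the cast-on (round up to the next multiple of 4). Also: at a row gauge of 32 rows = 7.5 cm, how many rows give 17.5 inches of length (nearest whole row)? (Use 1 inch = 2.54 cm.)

Cast on 204 stitches; work 190 rows.

Finished = 23.5 + 2 = 25.5 inches.
25.5 inches × 2.54 = 64.77 cm.
31/10 = 3.1 sts per cm; 64.77 × 3.1 = 200.79 sts.
Next multiple of 4 → 204.
17.5 inches = 44.45 cm; × 4.267 = 189.65 → 190 rows.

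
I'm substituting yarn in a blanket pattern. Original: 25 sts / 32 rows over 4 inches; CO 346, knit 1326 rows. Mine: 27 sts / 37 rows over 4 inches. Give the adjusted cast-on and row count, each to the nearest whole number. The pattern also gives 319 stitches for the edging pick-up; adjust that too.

Cast on 374 stitches; work 1533 rows; edging pick-up 345 stitches.

Stitches: 346 × 27/25 = 373.68 → 374.
Rows: 1326 × 37/32 = 1533.19 → 1533.
edging pick-up: 319 × 27/25 = 344.52 → 345.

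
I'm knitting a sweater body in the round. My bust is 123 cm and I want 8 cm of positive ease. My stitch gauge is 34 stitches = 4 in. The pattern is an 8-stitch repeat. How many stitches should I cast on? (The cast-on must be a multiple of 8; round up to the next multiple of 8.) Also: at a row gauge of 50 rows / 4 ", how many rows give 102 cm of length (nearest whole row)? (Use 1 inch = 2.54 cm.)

Cast on 440 stitches; work 502 rows.

Finished = 123 + 8 = 131 cm.
131 cm × 1/2.54 = 51.57 inches.
34/4 = 8.5 sts per in; 51.57 × 8.5 = 438.39 sts.
Next multiple of 8 → 440.
102 cm = 40.16 inches; × 12.5 = 501.97 → 502 rows.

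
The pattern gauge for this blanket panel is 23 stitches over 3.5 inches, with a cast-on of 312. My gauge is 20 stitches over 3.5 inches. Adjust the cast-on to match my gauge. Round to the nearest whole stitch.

Scale factor = 20 / 23 = 0.870.
312 × 20 / 23 = 271.30 sts.
→ 271 sts.

271 stitches.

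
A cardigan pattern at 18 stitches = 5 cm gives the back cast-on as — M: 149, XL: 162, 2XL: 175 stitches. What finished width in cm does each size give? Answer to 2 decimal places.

M 41.39 cm; XL 45.00 cm; 2XL 48.61 cm.

18/5 = 3.6 sts per cm.
M: 149 / 3.6 = 41.389 → 41.39 cm.
XL: 162 / 3.6 = 45.000 → 45.00 cm.
2XL: 175 / 3.6 = 48.611 → 48.61 cm.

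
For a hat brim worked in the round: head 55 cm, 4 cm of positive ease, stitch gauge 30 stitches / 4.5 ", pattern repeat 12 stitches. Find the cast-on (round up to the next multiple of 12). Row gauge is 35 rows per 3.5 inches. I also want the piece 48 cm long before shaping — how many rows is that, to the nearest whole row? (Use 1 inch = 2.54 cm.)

Cast on 156 stitches; work 189 rows.

Finished = 55 + 4 = 59 cm.
59 cm × 1/2.54 = 23.23 inches.
30/4.5 = 6.667 sts per in; 23.23 × 6.667 = 154.86 sts.
Next multiple of 12 → 156.
48 cm = 18.90 inches; × 10 = 188.98 → 189 rows.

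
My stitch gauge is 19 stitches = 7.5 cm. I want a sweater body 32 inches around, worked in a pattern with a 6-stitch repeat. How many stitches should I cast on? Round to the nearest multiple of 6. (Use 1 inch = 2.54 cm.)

32 in = 32 × 2.54 = 81.28 cm.
19 / 7.5 = 2.533 sts/cm.
81.28 × 2.533 = 205.91 sts.
→ 204.

204 stitches.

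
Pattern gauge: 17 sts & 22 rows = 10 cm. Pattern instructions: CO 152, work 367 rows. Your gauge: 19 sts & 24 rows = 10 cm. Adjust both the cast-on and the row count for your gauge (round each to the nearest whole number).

Cast on 170 stitches; work 400 rows.

Stitches: 152 × 19/17 = 169.88 → 170.
Rows: 367 × 24/22 = 400.36 → 400.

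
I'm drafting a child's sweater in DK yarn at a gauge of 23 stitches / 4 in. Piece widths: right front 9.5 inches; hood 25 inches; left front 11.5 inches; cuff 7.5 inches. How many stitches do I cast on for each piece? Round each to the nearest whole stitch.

Rate = 23/4 = 5.75 sts per in.
right front: 9.5 × 5.75 = 54.62 → 55.
hood: 25 × 5.75 = 143.75 → 144.
left front: 11.5 × 5.75 = 66.12 → 66.
cuff: 7.5 × 5.75 = 43.12 → 43.

right front 55; hood 144; left front 66; cuff 43.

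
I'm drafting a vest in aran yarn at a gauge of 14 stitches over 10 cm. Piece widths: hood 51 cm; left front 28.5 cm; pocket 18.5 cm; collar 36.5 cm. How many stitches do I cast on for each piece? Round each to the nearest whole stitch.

Rate = 14/10 = 1.4 sts per cm.
hood: 51 × 1.4 = 71.40 → 71.
left front: 28.5 × 1.4 = 39.90 → 40.
pocket: 18.5 × 1.4 = 25.90 → 26.
collar: 36.5 × 1.4 = 51.10 → 51.

hood 71; left front 40; pocket 26; collar 51.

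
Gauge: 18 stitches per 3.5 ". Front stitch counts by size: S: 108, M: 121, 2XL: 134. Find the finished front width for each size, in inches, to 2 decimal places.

S 21.00 inches; M 23.53 inches; 2XL 26.06 inches.

18/3.5 = 5.143 sts per in.
S: 108 / 5.143 = 21.000 → 21.00 in.
M: 121 / 5.143 = 23.528 → 23.53 in.
2XL: 134 / 5.143 = 26.056 → 26.06 in.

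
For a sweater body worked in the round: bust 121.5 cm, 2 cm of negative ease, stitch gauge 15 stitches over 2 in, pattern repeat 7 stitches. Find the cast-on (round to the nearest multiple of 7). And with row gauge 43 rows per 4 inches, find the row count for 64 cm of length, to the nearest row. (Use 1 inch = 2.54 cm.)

Cast on 350 stitches; work 271 rows.

Finished = 121.5 − 2 = 119.5 cm.
119.5 cm × 1/2.54 = 47.05 inches.
15/2 = 7.5 sts per in; 47.05 × 7.5 = 352.85 sts.
Nearest multiple of 7 → 350.
64 cm = 25.20 inches; × 10.75 = 270.87 → 271 rows.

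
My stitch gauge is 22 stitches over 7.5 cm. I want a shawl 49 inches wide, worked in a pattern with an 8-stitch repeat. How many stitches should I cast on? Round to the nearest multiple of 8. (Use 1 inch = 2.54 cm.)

CO 368 sts.

49 in = 49 × 2.54 = 124.46 cm.
22 / 7.5 = 2.933 sts/cm.
124.46 × 2.933 = 365.08 sts.
→ 368.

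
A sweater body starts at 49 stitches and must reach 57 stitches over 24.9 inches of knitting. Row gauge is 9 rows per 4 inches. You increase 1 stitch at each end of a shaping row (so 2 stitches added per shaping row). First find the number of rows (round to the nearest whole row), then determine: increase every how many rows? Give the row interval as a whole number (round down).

Increase every 14th row.

Rows = 24.9 × 2.25 = 56.0 → 56 rows.
Stitches to add: 8 → 4 shaping rows (at 2 st each).
56 / 4 = 14.00 → every 14 rows.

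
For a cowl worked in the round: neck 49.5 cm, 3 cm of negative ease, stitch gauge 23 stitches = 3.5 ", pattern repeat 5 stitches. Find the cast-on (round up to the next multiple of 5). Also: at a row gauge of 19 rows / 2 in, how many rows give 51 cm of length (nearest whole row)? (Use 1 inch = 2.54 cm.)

Cast on 125 stitches; work 191 rows.

Finished = 49.5 − 3 = 46.5 cm.
46.5 cm × 1/2.54 = 18.31 inches.
23/3.5 = 6.571 sts per in; 18.31 × 6.571 = 120.30 sts.
Next multiple of 5 → 125.
51 cm = 20.08 inches; × 9.5 = 190.75 → 191 rows.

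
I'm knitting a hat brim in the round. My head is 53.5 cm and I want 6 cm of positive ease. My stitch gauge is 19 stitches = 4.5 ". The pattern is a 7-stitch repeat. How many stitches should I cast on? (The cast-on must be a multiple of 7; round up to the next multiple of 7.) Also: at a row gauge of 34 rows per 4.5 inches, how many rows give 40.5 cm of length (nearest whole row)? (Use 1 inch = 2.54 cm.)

Cast on 105 stitches; work 120 rows.

Finished = 53.5 + 6 = 59.5 cm.
59.5 cm × 1/2.54 = 23.43 inches.
19/4.5 = 4.222 sts per in; 23.43 × 4.222 = 98.91 sts.
Next multiple of 7 → 105.
40.5 cm = 15.94 inches; × 7.556 = 120.47 → 120 rows.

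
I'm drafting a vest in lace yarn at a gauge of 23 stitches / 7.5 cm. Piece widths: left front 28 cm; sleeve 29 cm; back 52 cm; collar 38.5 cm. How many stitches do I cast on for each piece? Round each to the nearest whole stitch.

Rate = 23/7.5 = 3.067 sts per cm.
left front: 28 × 3.067 = 85.87 → 86.
sleeve: 29 × 3.067 = 88.93 → 89.
back: 52 × 3.067 = 159.47 → 159.
collar: 38.5 × 3.067 = 118.07 → 118.

left front 86; sleeve 89; back 159; collar 118.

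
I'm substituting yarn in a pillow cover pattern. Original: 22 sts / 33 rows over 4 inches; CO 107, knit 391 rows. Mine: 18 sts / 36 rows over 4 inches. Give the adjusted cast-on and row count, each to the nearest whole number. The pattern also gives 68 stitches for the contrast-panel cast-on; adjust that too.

Cast on 88 stitches; work 427 rows; contrast-panel cast-on 56 stitches.

Stitches: 107 × 18/22 = 87.55 → 88.
Rows: 391 × 36/33 = 426.55 → 427.
contrast-panel cast-on: 68 × 18/22 = 55.64 → 56.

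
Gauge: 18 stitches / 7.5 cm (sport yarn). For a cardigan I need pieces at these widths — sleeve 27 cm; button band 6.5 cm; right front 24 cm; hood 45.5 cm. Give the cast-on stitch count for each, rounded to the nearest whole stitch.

Rate = 18/7.5 = 2.4 sts per cm.
sleeve: 27 × 2.4 = 64.80 → 65.
button band: 6.5 × 2.4 = 15.60 → 16.
right front: 24 × 2.4 = 57.60 → 58.
hood: 45.5 × 2.4 = 109.20 → 109.

sleeve 65; button band 16; right front 58; hood 109.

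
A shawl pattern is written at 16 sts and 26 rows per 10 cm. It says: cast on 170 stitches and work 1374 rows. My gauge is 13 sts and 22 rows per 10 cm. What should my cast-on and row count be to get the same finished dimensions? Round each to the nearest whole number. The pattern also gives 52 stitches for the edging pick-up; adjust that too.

Cast on 138 stitches; work 1163 rows; edging pick-up 42 stitches.

Stitches: 170 × 13/16 = 138.12 → 138.
Rows: 1374 × 22/26 = 1162.62 → 1163.
edging pick-up: 52 × 13/16 = 42.25 → 42.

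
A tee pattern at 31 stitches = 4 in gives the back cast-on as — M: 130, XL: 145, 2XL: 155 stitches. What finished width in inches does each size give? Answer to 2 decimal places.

M 16.77 inches; XL 18.71 inches; 2XL 20.00 inches.

31/4 = 7.75 sts per in.
M: 130 / 7.75 = 16.774 → 16.77 in.
XL: 145 / 7.75 = 18.710 → 18.71 in.
2XL: 155 / 7.75 = 20.000 → 20.00 in.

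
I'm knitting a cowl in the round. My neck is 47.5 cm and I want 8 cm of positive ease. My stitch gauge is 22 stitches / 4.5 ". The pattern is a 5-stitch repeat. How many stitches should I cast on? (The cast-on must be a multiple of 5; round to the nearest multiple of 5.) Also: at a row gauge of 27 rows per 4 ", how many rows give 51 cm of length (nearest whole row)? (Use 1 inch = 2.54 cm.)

Finished = 47.5 + 8 = 55.5 cm.
55.5 cm × 1/2.54 = 21.85 inches.
22/4.5 = 4.889 sts per in; 21.85 × 4.889 = 106.82 sts.
Nearest multiple of 5 → 105.
51 cm = 20.08 inches; × 6.75 = 135.53 → 136 rows.

Cast on 105 stitches; work 136 rows.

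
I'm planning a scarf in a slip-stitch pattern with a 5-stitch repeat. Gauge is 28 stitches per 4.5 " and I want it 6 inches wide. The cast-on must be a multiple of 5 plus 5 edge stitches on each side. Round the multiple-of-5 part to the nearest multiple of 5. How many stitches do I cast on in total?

28 / 4.5 = 6.222 sts per inch.
6 × 6.222 = 37.33 sts.
Less 10 edge sts → 27.33 for the repeat.
Nearest multiple of 5: 25.
Add back 10 edge sts → 35.

35 stitches.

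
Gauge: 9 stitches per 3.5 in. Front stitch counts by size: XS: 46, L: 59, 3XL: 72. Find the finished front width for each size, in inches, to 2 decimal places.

XS 17.89 inches; L 22.94 inches; 3XL 28.00 inches.

9/3.5 = 2.571 sts per in.
XS: 46 / 2.571 = 17.889 → 17.89 in.
L: 59 / 2.571 = 22.944 → 22.94 in.
3XL: 72 / 2.571 = 28.000 → 28.00 in.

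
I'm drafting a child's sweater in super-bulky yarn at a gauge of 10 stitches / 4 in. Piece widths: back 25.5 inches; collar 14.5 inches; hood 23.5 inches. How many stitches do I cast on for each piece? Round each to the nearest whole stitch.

Rate = 10/4 = 2.5 sts per in.
back: 25.5 × 2.5 = 63.75 → 64.
collar: 14.5 × 2.5 = 36.25 → 36.
hood: 23.5 × 2.5 = 58.75 → 59.

back 64; collar 36; hood 59.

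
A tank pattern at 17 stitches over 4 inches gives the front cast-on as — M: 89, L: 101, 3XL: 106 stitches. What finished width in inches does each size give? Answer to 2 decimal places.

M 20.94 inches; L 23.76 inches; 3XL 24.94 inches.

17/4 = 4.25 sts per in.
M: 89 / 4.25 = 20.941 → 20.94 in.
L: 101 / 4.25 = 23.765 → 23.76 in.
3XL: 106 / 4.25 = 24.941 → 24.94 in.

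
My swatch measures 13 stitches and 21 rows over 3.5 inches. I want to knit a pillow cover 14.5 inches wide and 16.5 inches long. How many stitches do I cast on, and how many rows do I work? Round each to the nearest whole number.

Cast on 54 stitches and work 99 rows.

Stitch gauge = 13/3.5 = 3.714 sts/in; 14.5 × 3.714 = 53.86 → 54 sts.
Row gauge = 21/3.5 = 6 rows/in; 16.5 × 6 = 99.00 → 99 rows.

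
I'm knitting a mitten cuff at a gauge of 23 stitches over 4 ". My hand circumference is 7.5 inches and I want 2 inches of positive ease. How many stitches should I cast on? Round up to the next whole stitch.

Cast on 55 stitches.

Finished = 7.5 + 2 = 9.5 in.
23 / 4 = 5.75 sts per inch.
9.50 × 5.75 = 54.62 sts.
→ 55 sts.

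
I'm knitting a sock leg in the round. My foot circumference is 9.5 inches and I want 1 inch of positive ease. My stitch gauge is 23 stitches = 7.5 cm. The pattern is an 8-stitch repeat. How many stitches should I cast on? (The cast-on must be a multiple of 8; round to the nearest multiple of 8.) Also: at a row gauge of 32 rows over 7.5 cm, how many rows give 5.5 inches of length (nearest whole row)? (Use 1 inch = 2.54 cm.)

Finished = 9.5 + 1 = 10.5 inches.
10.5 inches × 2.54 = 26.67 cm.
23/7.5 = 3.067 sts per cm; 26.67 × 3.067 = 81.79 sts.
Nearest multiple of 8 → 80.
5.5 inches = 13.97 cm; × 4.267 = 59.61 → 60 rows.

Cast on 80 stitches; work 60 rows.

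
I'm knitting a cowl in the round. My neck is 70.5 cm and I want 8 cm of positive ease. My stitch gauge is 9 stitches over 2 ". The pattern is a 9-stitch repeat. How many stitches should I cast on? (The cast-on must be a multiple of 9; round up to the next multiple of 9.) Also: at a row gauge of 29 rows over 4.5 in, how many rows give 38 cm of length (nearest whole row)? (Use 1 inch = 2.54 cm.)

Cast on 144 stitches; work 96 rows.

Finished = 70.5 + 8 = 78.5 cm.
78.5 cm × 1/2.54 = 30.91 inches.
9/2 = 4.5 sts per in; 30.91 × 4.5 = 139.07 sts.
Next multiple of 9 → 144.
38 cm = 14.96 inches; × 6.444 = 96.41 → 96 rows.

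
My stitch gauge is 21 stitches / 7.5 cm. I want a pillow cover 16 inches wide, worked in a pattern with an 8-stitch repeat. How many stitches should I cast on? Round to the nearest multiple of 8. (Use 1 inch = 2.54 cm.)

Cast on 112 stitches.

16 in = 16 × 2.54 = 40.64 cm.
21 / 7.5 = 2.8 sts/cm.
40.64 × 2.8 = 113.79 sts.
→ 112.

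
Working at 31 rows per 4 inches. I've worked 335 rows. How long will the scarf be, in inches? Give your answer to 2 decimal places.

43.23 inches.

31 rows / 4 inch = 7.75 rows per inch.
335 / 7.75 = 43.226 inches.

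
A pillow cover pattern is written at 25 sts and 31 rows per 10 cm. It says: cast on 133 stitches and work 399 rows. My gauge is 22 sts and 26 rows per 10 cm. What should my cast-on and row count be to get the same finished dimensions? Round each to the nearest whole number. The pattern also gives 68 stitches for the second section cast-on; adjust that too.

Stitches: 133 × 22/25 = 117.04 → 117.
Rows: 399 × 26/31 = 334.65 → 335.
second section cast-on: 68 × 22/25 = 59.84 → 60.

Cast on 117 stitches; work 335 rows; second section cast-on 60 stitches.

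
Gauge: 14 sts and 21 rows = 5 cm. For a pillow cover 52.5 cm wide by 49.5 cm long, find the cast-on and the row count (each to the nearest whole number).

Stitch gauge = 14/5 = 2.8 sts/cm; 52.5 × 2.8 = 147.00 → 147 sts.
Row gauge = 21/5 = 4.2 rows/cm; 49.5 × 4.2 = 207.90 → 208 rows.

Cast on 147 stitches and work 208 rows.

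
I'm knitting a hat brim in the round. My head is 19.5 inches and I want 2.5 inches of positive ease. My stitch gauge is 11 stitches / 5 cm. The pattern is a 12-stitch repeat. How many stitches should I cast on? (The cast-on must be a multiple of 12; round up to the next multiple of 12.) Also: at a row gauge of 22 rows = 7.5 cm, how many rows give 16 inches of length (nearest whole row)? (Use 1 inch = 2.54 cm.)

Cast on 132 stitches; work 119 rows.

Finished = 19.5 + 2.5 = 22 inches.
22 inches × 2.54 = 55.88 cm.
11/5 = 2.2 sts per cm; 55.88 × 2.2 = 122.94 sts.
Next multiple of 12 → 132.
16 inches = 40.64 cm; × 2.933 = 119.21 → 119 rows.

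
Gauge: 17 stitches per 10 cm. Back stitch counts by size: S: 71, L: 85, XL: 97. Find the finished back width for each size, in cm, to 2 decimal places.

S 41.76 cm; L 50.00 cm; XL 57.06 cm.

17/10 = 1.7 sts per cm.
S: 71 / 1.7 = 41.765 → 41.76 cm.
L: 85 / 1.7 = 50.000 → 50.00 cm.
XL: 97 / 1.7 = 57.059 → 57.06 cm.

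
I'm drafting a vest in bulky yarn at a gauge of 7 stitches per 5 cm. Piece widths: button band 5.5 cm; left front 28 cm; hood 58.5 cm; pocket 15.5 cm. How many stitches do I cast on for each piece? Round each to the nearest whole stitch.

button band 8; left front 39; hood 82; pocket 22.

Rate = 7/5 = 1.4 sts per cm.
button band: 5.5 × 1.4 = 7.70 → 8.
left front: 28 × 1.4 = 39.20 → 39.
hood: 58.5 × 1.4 = 81.90 → 82.
pocket: 15.5 × 1.4 = 21.70 → 22.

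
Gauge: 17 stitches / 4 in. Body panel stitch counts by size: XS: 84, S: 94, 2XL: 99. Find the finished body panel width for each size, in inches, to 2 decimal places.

17/4 = 4.25 sts per in.
XS: 84 / 4.25 = 19.765 → 19.76 in.
S: 94 / 4.25 = 22.118 → 22.12 in.
2XL: 99 / 4.25 = 23.294 → 23.29 in.

XS 19.76 inches; S 22.12 inches; 2XL 23.29 inches.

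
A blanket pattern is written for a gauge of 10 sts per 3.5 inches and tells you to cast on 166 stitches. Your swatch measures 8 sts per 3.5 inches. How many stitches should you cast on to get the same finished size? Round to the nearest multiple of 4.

Scale factor = 8 / 10 = 0.800.
166 × 8 / 10 = 132.80 sts.
→ 132 sts.

Cast on 132 stitches.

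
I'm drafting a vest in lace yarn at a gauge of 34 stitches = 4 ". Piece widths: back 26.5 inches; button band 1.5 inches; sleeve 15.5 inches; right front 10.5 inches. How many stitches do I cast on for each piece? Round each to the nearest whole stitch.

Rate = 34/4 = 8.5 sts per in.
back: 26.5 × 8.5 = 225.25 → 225.
button band: 1.5 × 8.5 = 12.75 → 13.
sleeve: 15.5 × 8.5 = 131.75 → 132.
right front: 10.5 × 8.5 = 89.25 → 89.

back 225; button band 13; sleeve 132; right front 89.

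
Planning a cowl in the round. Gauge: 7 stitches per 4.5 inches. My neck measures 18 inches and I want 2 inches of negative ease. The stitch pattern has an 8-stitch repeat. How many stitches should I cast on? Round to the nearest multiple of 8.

Finished = 18 − 2 = 16 inches.
7 / 4.5 = 1.556 sts/in.
16 × 1.556 = 24.89 sts.
Nearest multiple of 8: 24.

24 stitches.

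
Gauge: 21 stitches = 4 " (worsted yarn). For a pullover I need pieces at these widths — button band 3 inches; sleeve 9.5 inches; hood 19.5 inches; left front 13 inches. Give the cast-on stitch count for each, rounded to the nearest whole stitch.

Rate = 21/4 = 5.25 sts per in.
button band: 3 × 5.25 = 15.75 → 16.
sleeve: 9.5 × 5.25 = 49.88 → 50.
hood: 19.5 × 5.25 = 102.38 → 102.
left front: 13 × 5.25 = 68.25 → 68.

button band 16; sleeve 50; hood 102; left front 68.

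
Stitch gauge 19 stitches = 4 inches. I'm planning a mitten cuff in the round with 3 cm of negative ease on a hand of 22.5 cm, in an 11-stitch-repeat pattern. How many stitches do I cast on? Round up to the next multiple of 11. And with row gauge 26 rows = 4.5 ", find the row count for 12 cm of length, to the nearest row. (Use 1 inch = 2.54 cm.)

Finished = 22.5 − 3 = 19.5 cm.
19.5 cm × 1/2.54 = 7.68 inches.
19/4 = 4.75 sts per in; 7.68 × 4.75 = 36.47 sts.
Next multiple of 11 → 44.
12 cm = 4.72 inches; × 5.778 = 27.30 → 27 rows.

Cast on 44 stitches; work 27 rows.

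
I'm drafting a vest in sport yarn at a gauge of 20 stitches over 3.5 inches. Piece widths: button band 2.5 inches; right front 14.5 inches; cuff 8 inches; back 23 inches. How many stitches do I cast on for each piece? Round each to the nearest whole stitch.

button band 14; right front 83; cuff 46; back 131.

Rate = 20/3.5 = 5.714 sts per in.
button band: 2.5 × 5.714 = 14.29 → 14.
right front: 14.5 × 5.714 = 82.86 → 83.
cuff: 8 × 5.714 = 45.71 → 46.
back: 23 × 5.714 = 131.43 → 131.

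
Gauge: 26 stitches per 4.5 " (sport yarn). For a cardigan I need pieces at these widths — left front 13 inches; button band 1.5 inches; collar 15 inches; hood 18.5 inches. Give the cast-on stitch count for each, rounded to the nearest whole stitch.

left front 75; button band 9; collar 87; hood 107.

Rate = 26/4.5 = 5.778 sts per in.
left front: 13 × 5.778 = 75.11 → 75.
button band: 1.5 × 5.778 = 8.67 → 9.
collar: 15 × 5.778 = 86.67 → 87.
hood: 18.5 × 5.778 = 106.89 → 107.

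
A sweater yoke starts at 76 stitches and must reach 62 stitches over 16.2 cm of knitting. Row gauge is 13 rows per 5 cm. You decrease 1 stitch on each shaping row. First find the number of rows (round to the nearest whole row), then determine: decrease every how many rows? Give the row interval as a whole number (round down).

Decrease every 3rd row.

Rows = 16.2 × 2.6 = 42.1 → 42 rows.
Stitches to remove: 14 → 14 shaping rows (at 1 st each).
42 / 14 = 3.00 → every 3 rows.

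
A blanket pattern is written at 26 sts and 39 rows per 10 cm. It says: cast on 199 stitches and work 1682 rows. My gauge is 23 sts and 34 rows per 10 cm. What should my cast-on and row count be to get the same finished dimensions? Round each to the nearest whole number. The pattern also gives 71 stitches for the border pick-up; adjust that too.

Cast on 176 stitches; work 1466 rows; border pick-up 63 stitches.

Stitches: 199 × 23/26 = 176.04 → 176.
Rows: 1682 × 34/39 = 1466.36 → 1466.
border pick-up: 71 × 23/26 = 62.81 → 63.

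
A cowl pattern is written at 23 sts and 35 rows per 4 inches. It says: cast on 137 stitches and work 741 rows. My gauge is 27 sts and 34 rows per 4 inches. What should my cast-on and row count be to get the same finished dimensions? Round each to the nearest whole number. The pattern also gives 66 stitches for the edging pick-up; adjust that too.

Stitches: 137 × 27/23 = 160.83 → 161.
Rows: 741 × 34/35 = 719.83 → 720.
edging pick-up: 66 × 27/23 = 77.48 → 77.

Cast on 161 stitches; work 720 rows; edging pick-up 77 stitches.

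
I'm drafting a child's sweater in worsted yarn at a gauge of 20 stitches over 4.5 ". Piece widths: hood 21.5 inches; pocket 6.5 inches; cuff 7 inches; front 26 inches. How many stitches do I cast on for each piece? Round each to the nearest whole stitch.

Rate = 20/4.5 = 4.444 sts per in.
hood: 21.5 × 4.444 = 95.56 → 96.
pocket: 6.5 × 4.444 = 28.89 → 29.
cuff: 7 × 4.444 = 31.11 → 31.
front: 26 × 4.444 = 115.56 → 116.

hood 96; pocket 29; cuff 31; front 116.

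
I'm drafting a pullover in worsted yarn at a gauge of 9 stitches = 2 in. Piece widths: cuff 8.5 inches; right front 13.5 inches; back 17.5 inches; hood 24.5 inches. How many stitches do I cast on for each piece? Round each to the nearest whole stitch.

Rate = 9/2 = 4.5 sts per in.
cuff: 8.5 × 4.5 = 38.25 → 38.
right front: 13.5 × 4.5 = 60.75 → 61.
back: 17.5 × 4.5 = 78.75 → 79.
hood: 24.5 × 4.5 = 110.25 → 110.

cuff 38; right front 61; back 79; hood 110.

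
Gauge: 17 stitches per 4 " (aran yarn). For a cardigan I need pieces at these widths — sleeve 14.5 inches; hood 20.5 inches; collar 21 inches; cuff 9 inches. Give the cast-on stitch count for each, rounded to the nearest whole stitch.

sleeve 62; hood 87; collar 89; cuff 38.

Rate = 17/4 = 4.25 sts per in.
sleeve: 14.5 × 4.25 = 61.62 → 62.
hood: 20.5 × 4.25 = 87.12 → 87.
collar: 21 × 4.25 = 89.25 → 89.
cuff: 9 × 4.25 = 38.25 → 38.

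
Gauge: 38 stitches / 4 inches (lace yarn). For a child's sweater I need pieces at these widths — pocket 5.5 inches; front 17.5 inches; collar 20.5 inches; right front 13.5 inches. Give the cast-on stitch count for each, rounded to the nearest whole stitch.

pocket 52; front 166; collar 195; right front 128.

Rate = 38/4 = 9.5 sts per in.
pocket: 5.5 × 9.5 = 52.25 → 52.
front: 17.5 × 9.5 = 166.25 → 166.
collar: 20.5 × 9.5 = 194.75 → 195.
right front: 13.5 × 9.5 = 128.25 → 128.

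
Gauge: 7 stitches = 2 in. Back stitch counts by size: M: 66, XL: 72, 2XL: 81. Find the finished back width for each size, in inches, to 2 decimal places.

M 18.86 inches; XL 20.57 inches; 2XL 23.14 inches.

7/2 = 3.5 sts per in.
M: 66 / 3.5 = 18.857 → 18.86 in.
XL: 72 / 3.5 = 20.571 → 20.57 in.
2XL: 81 / 3.5 = 23.143 → 23.14 in.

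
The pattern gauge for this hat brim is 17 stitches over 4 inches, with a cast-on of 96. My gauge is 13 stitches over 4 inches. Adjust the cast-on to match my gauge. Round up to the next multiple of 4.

Cast on 76 stitches.

Scale factor = 13 / 17 = 0.765.
96 × 13 / 17 = 73.41 sts.
→ 76 sts.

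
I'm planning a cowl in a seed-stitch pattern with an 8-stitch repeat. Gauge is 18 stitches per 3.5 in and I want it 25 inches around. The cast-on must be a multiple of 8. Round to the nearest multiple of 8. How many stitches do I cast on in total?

18 / 3.5 = 5.143 sts per inch.
25 × 5.143 = 128.57 sts.
Nearest multiple of 8: 128.

Cast on 128 stitches.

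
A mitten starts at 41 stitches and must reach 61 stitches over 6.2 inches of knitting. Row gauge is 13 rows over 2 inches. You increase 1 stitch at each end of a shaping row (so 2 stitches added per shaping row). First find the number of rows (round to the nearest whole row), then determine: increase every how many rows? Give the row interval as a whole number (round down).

Increase every 4th row.

Rows = 6.2 × 6.5 = 40.3 → 40 rows.
Stitches to add: 20 → 10 shaping rows (at 2 st each).
40 / 10 = 4.00 → every 4 rows.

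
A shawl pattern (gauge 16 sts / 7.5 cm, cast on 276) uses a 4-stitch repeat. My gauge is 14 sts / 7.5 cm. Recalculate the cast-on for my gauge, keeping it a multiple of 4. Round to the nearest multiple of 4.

Cast on 240 stitches.

276 × 14 / 16 = 241.50.
Nearest multiple of 4: 240.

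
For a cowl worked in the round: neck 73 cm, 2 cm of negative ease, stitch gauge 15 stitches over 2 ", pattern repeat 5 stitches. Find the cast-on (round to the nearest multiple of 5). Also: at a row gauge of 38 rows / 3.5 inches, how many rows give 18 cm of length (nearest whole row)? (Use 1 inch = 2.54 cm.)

Finished = 73 − 2 = 71 cm.
71 cm × 1/2.54 = 27.95 inches.
15/2 = 7.5 sts per in; 27.95 × 7.5 = 209.65 sts.
Nearest multiple of 5 → 210.
18 cm = 7.09 inches; × 10.857 = 76.94 → 77 rows.

Cast on 210 stitches; work 77 rows.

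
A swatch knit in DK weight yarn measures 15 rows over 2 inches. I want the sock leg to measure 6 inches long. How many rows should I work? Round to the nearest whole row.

15 rows / 2 in = 7.5 rows per inch.
6 × 7.5 = 45.00 rows.

Knit 45 rows.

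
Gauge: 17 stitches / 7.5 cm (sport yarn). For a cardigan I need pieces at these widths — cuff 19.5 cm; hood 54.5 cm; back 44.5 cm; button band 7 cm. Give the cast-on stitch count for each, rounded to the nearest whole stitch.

cuff 44; hood 124; back 101; button band 16.

Rate = 17/7.5 = 2.267 sts per cm.
cuff: 19.5 × 2.267 = 44.20 → 44.
hood: 54.5 × 2.267 = 123.53 → 124.
back: 44.5 × 2.267 = 100.87 → 101.
button band: 7 × 2.267 = 15.87 → 16.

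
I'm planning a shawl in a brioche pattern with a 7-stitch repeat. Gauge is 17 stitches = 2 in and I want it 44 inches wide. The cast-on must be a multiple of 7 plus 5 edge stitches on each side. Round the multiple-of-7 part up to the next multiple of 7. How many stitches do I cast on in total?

17 / 2 = 8.5 sts per inch.
44 × 8.5 = 374.00 sts.
Less 10 edge sts → 364.00 for the repeat.
Next multiple of 7: 364.
Add back 10 edge sts → 374.

Cast on 374 stitches.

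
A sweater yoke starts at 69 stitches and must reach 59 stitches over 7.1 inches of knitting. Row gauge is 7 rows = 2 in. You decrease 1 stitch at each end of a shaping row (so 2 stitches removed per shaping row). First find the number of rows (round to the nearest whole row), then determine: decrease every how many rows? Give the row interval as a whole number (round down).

Rows = 7.1 × 3.5 = 24.8 → 25 rows.
Stitches to remove: 10 → 5 shaping rows (at 2 st each).
25 / 5 = 5.00 → every 5 rows.

Decrease every 5th row.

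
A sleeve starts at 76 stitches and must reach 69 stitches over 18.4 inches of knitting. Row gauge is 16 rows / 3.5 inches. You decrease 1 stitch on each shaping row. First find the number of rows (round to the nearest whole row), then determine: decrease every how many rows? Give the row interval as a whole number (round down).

Decrease every 12th row.

Rows = 18.4 × 4.571 = 84.1 → 84 rows.
Stitches to remove: 7 → 7 shaping rows (at 1 st each).
84 / 7 = 12.00 → every 12 rows.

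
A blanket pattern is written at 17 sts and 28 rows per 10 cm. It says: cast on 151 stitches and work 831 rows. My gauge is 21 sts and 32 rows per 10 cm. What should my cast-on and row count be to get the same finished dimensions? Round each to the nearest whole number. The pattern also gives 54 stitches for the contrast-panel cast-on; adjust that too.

Cast on 187 stitches; work 950 rows; contrast-panel cast-on 67 stitches.

Stitches: 151 × 21/17 = 186.53 → 187.
Rows: 831 × 32/28 = 949.71 → 950.
contrast-panel cast-on: 54 × 21/17 = 66.71 → 67.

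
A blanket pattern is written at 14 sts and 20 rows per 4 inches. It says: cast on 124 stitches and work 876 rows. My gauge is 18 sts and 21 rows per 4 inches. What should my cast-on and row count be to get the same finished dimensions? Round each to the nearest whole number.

Stitches: 124 × 18/14 = 159.43 → 159.
Rows: 876 × 21/20 = 919.80 → 920.

Cast on 159 stitches; work 920 rows.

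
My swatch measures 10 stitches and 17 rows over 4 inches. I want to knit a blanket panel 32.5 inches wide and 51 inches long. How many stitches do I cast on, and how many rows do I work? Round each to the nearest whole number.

Stitch gauge = 10/4 = 2.5 sts/in; 32.5 × 2.5 = 81.25 → 81 sts.
Row gauge = 17/4 = 4.25 rows/in; 51 × 4.25 = 216.75 → 217 rows.

Cast on 81 stitches and work 217 rows.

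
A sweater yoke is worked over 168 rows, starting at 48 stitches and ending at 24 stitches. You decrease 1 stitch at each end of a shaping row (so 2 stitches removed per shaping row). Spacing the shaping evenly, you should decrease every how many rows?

Decrease every 14th row.

Stitches to remove: |24 − 48| = 24.
Shaping rows needed: 24 / 2 = 12.
168 rows / 12 = every 14 rows.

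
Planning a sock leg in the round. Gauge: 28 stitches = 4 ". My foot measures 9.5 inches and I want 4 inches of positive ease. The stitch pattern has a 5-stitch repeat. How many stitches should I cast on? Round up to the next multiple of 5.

Finished = 9.5 + 4 = 13.5 inches.
28 / 4 = 7 sts/in.
13.5 × 7 = 94.50 sts.
Next multiple of 5: 95.

CO 95 sts.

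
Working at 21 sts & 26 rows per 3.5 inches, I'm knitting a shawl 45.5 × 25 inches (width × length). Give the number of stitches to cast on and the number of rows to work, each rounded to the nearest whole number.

Cast on 273 stitches and work 186 rows.

Stitch gauge = 21/3.5 = 6 sts/in; 45.5 × 6 = 273.00 → 273 sts.
Row gauge = 26/3.5 = 7.429 rows/in; 25 × 7.429 = 185.71 → 186 rows.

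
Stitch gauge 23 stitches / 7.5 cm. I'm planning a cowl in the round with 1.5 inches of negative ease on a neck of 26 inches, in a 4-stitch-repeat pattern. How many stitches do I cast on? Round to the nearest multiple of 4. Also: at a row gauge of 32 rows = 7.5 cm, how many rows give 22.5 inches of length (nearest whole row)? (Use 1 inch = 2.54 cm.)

Cast on 192 stitches; work 244 rows.

Finished = 26 − 1.5 = 24.5 inches.
24.5 inches × 2.54 = 62.23 cm.
23/7.5 = 3.067 sts per cm; 62.23 × 3.067 = 190.84 sts.
Nearest multiple of 4 → 192.
22.5 inches = 57.15 cm; × 4.267 = 243.84 → 244 rows.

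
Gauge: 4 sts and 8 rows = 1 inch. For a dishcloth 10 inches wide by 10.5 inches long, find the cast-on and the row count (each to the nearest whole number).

Stitch gauge = 4/1 = 4 sts/in; 10 × 4 = 40.00 → 40 sts.
Row gauge = 8/1 = 8 rows/in; 10.5 × 8 = 84.00 → 84 rows.

Cast on 40 stitches and work 84 rows.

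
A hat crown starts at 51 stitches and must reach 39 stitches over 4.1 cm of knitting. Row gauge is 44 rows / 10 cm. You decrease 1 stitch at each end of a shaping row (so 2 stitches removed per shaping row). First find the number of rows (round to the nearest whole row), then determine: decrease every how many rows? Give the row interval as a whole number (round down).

Decrease every 3rd row.

Rows = 4.1 × 4.4 = 18.0 → 18 rows.
Stitches to remove: 12 → 6 shaping rows (at 2 st each).
18 / 6 = 3.00 → every 3 rows.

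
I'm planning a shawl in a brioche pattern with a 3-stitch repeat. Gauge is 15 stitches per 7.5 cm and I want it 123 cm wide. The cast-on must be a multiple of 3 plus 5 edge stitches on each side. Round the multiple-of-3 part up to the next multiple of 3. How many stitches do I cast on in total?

Cast on 247 stitches.

15 / 7.5 = 2 sts per cm.
123 × 2 = 246.00 sts.
Less 10 edge sts → 236.00 for the repeat.
Next multiple of 3: 237.
Add back 10 edge sts → 247.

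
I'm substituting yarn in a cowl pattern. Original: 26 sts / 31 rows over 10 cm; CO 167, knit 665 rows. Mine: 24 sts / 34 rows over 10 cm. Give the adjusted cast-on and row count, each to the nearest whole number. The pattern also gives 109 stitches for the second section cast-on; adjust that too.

Stitches: 167 × 24/26 = 154.15 → 154.
Rows: 665 × 34/31 = 729.35 → 729.
second section cast-on: 109 × 24/26 = 100.62 → 101.

Cast on 154 stitches; work 729 rows; second section cast-on 101 stitches.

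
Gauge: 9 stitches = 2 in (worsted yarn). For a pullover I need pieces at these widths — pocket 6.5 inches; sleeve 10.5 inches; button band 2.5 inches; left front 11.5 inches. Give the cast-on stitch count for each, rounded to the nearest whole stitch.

Rate = 9/2 = 4.5 sts per in.
pocket: 6.5 × 4.5 = 29.25 → 29.
sleeve: 10.5 × 4.5 = 47.25 → 47.
button band: 2.5 × 4.5 = 11.25 → 11.
left front: 11.5 × 4.5 = 51.75 → 52.

pocket 29; sleeve 47; button band 11; left front 52.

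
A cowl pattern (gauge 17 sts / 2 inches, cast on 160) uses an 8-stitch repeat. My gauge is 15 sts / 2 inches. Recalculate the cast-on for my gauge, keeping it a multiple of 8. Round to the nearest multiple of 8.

Cast on 144 stitches.

160 × 15 / 17 = 141.18.
Nearest multiple of 8: 144.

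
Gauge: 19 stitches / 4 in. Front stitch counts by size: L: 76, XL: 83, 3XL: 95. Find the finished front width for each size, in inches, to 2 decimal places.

19/4 = 4.75 sts per in.
L: 76 / 4.75 = 16.000 → 16.00 in.
XL: 83 / 4.75 = 17.474 → 17.47 in.
3XL: 95 / 4.75 = 20.000 → 20.00 in.

L 16.00 inches; XL 17.47 inches; 3XL 20.00 inches.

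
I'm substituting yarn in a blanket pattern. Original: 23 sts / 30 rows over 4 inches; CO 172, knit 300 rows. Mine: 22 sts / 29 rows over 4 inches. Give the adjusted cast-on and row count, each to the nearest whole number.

Cast on 165 stitches; work 290 rows.

Stitches: 172 × 22/23 = 164.52 → 165.
Rows: 300 × 29/30 = 290.00 → 290.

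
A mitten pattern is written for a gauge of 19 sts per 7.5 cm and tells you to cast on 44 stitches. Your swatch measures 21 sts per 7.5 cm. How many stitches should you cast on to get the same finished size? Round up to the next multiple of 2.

Scale factor = 21 / 19 = 1.105.
44 × 21 / 19 = 48.63 sts.
→ 50 sts.

Cast on 50 stitches.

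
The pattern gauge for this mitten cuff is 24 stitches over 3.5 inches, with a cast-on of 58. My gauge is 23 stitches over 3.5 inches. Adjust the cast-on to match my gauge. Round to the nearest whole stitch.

CO 56 sts.

Scale factor = 23 / 24 = 0.958.
58 × 23 / 24 = 55.58 sts.
→ 56 sts.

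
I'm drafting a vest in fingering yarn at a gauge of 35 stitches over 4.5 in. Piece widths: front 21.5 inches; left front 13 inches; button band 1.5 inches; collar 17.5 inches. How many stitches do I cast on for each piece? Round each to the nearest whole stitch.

front 167; left front 101; button band 12; collar 136.

Rate = 35/4.5 = 7.778 sts per in.
front: 21.5 × 7.778 = 167.22 → 167.
left front: 13 × 7.778 = 101.11 → 101.
button band: 1.5 × 7.778 = 11.67 → 12.
collar: 17.5 × 7.778 = 136.11 → 136.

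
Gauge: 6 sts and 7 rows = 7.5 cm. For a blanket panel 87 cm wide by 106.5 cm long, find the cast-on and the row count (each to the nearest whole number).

Cast on 70 stitches and work 99 rows.

Stitch gauge = 6/7.5 = 0.8 sts/cm; 87 × 0.8 = 69.60 → 70 sts.
Row gauge = 7/7.5 = 0.933 rows/cm; 106.5 × 0.933 = 99.40 → 99 rows.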